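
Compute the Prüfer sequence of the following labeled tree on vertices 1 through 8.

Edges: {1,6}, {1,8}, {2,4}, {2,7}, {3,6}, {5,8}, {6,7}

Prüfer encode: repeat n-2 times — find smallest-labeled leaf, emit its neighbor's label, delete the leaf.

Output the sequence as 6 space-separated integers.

Step 1: leaves = {3,4,5}. Remove smallest leaf 3, emit neighbor 6.
Step 2: leaves = {4,5}. Remove smallest leaf 4, emit neighbor 2.
Step 3: leaves = {2,5}. Remove smallest leaf 2, emit neighbor 7.
Step 4: leaves = {5,7}. Remove smallest leaf 5, emit neighbor 8.
Step 5: leaves = {7,8}. Remove smallest leaf 7, emit neighbor 6.
Step 6: leaves = {6,8}. Remove smallest leaf 6, emit neighbor 1.
Done: 2 vertices remain (1, 8). Sequence = [6 2 7 8 6 1]

Answer: 6 2 7 8 6 1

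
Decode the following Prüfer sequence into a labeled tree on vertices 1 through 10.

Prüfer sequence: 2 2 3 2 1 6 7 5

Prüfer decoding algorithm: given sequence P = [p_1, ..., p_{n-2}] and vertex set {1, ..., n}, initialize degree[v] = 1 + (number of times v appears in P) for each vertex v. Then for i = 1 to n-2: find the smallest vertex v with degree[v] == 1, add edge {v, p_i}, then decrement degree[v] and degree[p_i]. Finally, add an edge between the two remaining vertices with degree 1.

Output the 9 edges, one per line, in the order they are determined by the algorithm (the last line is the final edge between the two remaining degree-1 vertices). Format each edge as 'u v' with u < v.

Initial degrees: {1:2, 2:4, 3:2, 4:1, 5:2, 6:2, 7:2, 8:1, 9:1, 10:1}
Step 1: smallest deg-1 vertex = 4, p_1 = 2. Add edge {2,4}. Now deg[4]=0, deg[2]=3.
Step 2: smallest deg-1 vertex = 8, p_2 = 2. Add edge {2,8}. Now deg[8]=0, deg[2]=2.
Step 3: smallest deg-1 vertex = 9, p_3 = 3. Add edge {3,9}. Now deg[9]=0, deg[3]=1.
Step 4: smallest deg-1 vertex = 3, p_4 = 2. Add edge {2,3}. Now deg[3]=0, deg[2]=1.
Step 5: smallest deg-1 vertex = 2, p_5 = 1. Add edge {1,2}. Now deg[2]=0, deg[1]=1.
Step 6: smallest deg-1 vertex = 1, p_6 = 6. Add edge {1,6}. Now deg[1]=0, deg[6]=1.
Step 7: smallest deg-1 vertex = 6, p_7 = 7. Add edge {6,7}. Now deg[6]=0, deg[7]=1.
Step 8: smallest deg-1 vertex = 7, p_8 = 5. Add edge {5,7}. Now deg[7]=0, deg[5]=1.
Final: two remaining deg-1 vertices are 5, 10. Add edge {5,10}.

Answer: 2 4
2 8
3 9
2 3
1 2
1 6
6 7
5 7
5 10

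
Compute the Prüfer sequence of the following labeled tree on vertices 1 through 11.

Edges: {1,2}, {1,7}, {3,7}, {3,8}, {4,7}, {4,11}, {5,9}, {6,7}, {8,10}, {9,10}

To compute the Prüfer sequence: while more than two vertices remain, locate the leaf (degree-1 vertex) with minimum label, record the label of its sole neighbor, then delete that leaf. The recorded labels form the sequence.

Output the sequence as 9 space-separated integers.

Step 1: leaves = {2,5,6,11}. Remove smallest leaf 2, emit neighbor 1.
Step 2: leaves = {1,5,6,11}. Remove smallest leaf 1, emit neighbor 7.
Step 3: leaves = {5,6,11}. Remove smallest leaf 5, emit neighbor 9.
Step 4: leaves = {6,9,11}. Remove smallest leaf 6, emit neighbor 7.
Step 5: leaves = {9,11}. Remove smallest leaf 9, emit neighbor 10.
Step 6: leaves = {10,11}. Remove smallest leaf 10, emit neighbor 8.
Step 7: leaves = {8,11}. Remove smallest leaf 8, emit neighbor 3.
Step 8: leaves = {3,11}. Remove smallest leaf 3, emit neighbor 7.
Step 9: leaves = {7,11}. Remove smallest leaf 7, emit neighbor 4.
Done: 2 vertices remain (4, 11). Sequence = [1 7 9 7 10 8 3 7 4]

Answer: 1 7 9 7 10 8 3 7 4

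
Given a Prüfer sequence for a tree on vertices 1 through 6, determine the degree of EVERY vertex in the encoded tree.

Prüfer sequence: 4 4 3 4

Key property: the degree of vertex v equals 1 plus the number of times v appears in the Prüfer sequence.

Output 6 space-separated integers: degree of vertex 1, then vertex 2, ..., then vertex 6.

p_1 = 4: count[4] becomes 1
p_2 = 4: count[4] becomes 2
p_3 = 3: count[3] becomes 1
p_4 = 4: count[4] becomes 3
Degrees (1 + count): deg[1]=1+0=1, deg[2]=1+0=1, deg[3]=1+1=2, deg[4]=1+3=4, deg[5]=1+0=1, deg[6]=1+0=1

Answer: 1 1 2 4 1 1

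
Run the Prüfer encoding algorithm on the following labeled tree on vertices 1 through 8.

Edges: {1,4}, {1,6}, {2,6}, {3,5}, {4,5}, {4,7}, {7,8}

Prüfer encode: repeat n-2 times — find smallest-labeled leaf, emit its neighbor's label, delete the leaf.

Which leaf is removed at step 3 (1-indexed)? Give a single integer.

Step 1: current leaves = {2,3,8}. Remove leaf 2 (neighbor: 6).
Step 2: current leaves = {3,6,8}. Remove leaf 3 (neighbor: 5).
Step 3: current leaves = {5,6,8}. Remove leaf 5 (neighbor: 4).

Answer: 5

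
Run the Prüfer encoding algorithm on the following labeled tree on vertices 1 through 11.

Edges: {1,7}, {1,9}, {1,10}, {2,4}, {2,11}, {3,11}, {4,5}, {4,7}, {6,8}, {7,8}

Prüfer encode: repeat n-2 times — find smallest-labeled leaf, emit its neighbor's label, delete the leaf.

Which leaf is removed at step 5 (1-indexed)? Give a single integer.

Step 1: current leaves = {3,5,6,9,10}. Remove leaf 3 (neighbor: 11).
Step 2: current leaves = {5,6,9,10,11}. Remove leaf 5 (neighbor: 4).
Step 3: current leaves = {6,9,10,11}. Remove leaf 6 (neighbor: 8).
Step 4: current leaves = {8,9,10,11}. Remove leaf 8 (neighbor: 7).
Step 5: current leaves = {9,10,11}. Remove leaf 9 (neighbor: 1).

Answer: 9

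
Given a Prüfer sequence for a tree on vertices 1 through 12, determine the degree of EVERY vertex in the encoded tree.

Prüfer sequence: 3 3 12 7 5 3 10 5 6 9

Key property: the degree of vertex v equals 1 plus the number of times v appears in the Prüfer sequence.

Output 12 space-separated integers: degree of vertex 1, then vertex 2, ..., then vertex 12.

Answer: 1 1 4 1 3 2 2 1 2 2 1 2

Derivation:
p_1 = 3: count[3] becomes 1
p_2 = 3: count[3] becomes 2
p_3 = 12: count[12] becomes 1
p_4 = 7: count[7] becomes 1
p_5 = 5: count[5] becomes 1
p_6 = 3: count[3] becomes 3
p_7 = 10: count[10] becomes 1
p_8 = 5: count[5] becomes 2
p_9 = 6: count[6] becomes 1
p_10 = 9: count[9] becomes 1
Degrees (1 + count): deg[1]=1+0=1, deg[2]=1+0=1, deg[3]=1+3=4, deg[4]=1+0=1, deg[5]=1+2=3, deg[6]=1+1=2, deg[7]=1+1=2, deg[8]=1+0=1, deg[9]=1+1=2, deg[10]=1+1=2, deg[11]=1+0=1, deg[12]=1+1=2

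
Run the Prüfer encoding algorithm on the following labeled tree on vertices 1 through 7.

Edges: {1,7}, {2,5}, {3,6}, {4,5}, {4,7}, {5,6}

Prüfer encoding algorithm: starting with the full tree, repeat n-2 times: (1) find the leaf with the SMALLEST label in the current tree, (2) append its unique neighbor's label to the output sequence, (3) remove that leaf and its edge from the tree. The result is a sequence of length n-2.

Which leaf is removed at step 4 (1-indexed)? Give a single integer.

Step 1: current leaves = {1,2,3}. Remove leaf 1 (neighbor: 7).
Step 2: current leaves = {2,3,7}. Remove leaf 2 (neighbor: 5).
Step 3: current leaves = {3,7}. Remove leaf 3 (neighbor: 6).
Step 4: current leaves = {6,7}. Remove leaf 6 (neighbor: 5).

Answer: 6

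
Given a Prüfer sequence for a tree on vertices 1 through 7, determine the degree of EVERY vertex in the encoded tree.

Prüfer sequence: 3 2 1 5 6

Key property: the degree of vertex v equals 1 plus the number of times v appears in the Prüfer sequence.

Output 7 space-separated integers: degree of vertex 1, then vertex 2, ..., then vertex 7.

p_1 = 3: count[3] becomes 1
p_2 = 2: count[2] becomes 1
p_3 = 1: count[1] becomes 1
p_4 = 5: count[5] becomes 1
p_5 = 6: count[6] becomes 1
Degrees (1 + count): deg[1]=1+1=2, deg[2]=1+1=2, deg[3]=1+1=2, deg[4]=1+0=1, deg[5]=1+1=2, deg[6]=1+1=2, deg[7]=1+0=1

Answer: 2 2 2 1 2 2 1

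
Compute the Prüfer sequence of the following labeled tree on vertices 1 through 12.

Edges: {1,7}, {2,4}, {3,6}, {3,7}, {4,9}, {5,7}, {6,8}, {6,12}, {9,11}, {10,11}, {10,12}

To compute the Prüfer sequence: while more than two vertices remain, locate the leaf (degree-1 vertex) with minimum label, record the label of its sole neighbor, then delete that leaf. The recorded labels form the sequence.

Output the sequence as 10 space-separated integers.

Answer: 7 4 9 7 3 6 6 12 11 10

Derivation:
Step 1: leaves = {1,2,5,8}. Remove smallest leaf 1, emit neighbor 7.
Step 2: leaves = {2,5,8}. Remove smallest leaf 2, emit neighbor 4.
Step 3: leaves = {4,5,8}. Remove smallest leaf 4, emit neighbor 9.
Step 4: leaves = {5,8,9}. Remove smallest leaf 5, emit neighbor 7.
Step 5: leaves = {7,8,9}. Remove smallest leaf 7, emit neighbor 3.
Step 6: leaves = {3,8,9}. Remove smallest leaf 3, emit neighbor 6.
Step 7: leaves = {8,9}. Remove smallest leaf 8, emit neighbor 6.
Step 8: leaves = {6,9}. Remove smallest leaf 6, emit neighbor 12.
Step 9: leaves = {9,12}. Remove smallest leaf 9, emit neighbor 11.
Step 10: leaves = {11,12}. Remove smallest leaf 11, emit neighbor 10.
Done: 2 vertices remain (10, 12). Sequence = [7 4 9 7 3 6 6 12 11 10]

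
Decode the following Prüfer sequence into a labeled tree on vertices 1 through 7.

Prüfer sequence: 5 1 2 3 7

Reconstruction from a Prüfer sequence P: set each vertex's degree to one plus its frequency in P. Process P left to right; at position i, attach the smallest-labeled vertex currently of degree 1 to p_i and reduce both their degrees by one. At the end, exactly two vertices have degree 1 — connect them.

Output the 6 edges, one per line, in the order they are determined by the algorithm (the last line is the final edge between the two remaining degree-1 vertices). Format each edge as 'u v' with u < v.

Initial degrees: {1:2, 2:2, 3:2, 4:1, 5:2, 6:1, 7:2}
Step 1: smallest deg-1 vertex = 4, p_1 = 5. Add edge {4,5}. Now deg[4]=0, deg[5]=1.
Step 2: smallest deg-1 vertex = 5, p_2 = 1. Add edge {1,5}. Now deg[5]=0, deg[1]=1.
Step 3: smallest deg-1 vertex = 1, p_3 = 2. Add edge {1,2}. Now deg[1]=0, deg[2]=1.
Step 4: smallest deg-1 vertex = 2, p_4 = 3. Add edge {2,3}. Now deg[2]=0, deg[3]=1.
Step 5: smallest deg-1 vertex = 3, p_5 = 7. Add edge {3,7}. Now deg[3]=0, deg[7]=1.
Final: two remaining deg-1 vertices are 6, 7. Add edge {6,7}.

Answer: 4 5
1 5
1 2
2 3
3 7
6 7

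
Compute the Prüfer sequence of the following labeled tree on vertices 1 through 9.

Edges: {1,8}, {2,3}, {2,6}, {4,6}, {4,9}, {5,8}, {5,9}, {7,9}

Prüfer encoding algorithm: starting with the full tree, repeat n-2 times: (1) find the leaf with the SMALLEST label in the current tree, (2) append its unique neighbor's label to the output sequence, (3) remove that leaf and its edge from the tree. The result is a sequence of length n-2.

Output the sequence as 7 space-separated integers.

Answer: 8 2 6 4 9 9 5

Derivation:
Step 1: leaves = {1,3,7}. Remove smallest leaf 1, emit neighbor 8.
Step 2: leaves = {3,7,8}. Remove smallest leaf 3, emit neighbor 2.
Step 3: leaves = {2,7,8}. Remove smallest leaf 2, emit neighbor 6.
Step 4: leaves = {6,7,8}. Remove smallest leaf 6, emit neighbor 4.
Step 5: leaves = {4,7,8}. Remove smallest leaf 4, emit neighbor 9.
Step 6: leaves = {7,8}. Remove smallest leaf 7, emit neighbor 9.
Step 7: leaves = {8,9}. Remove smallest leaf 8, emit neighbor 5.
Done: 2 vertices remain (5, 9). Sequence = [8 2 6 4 9 9 5]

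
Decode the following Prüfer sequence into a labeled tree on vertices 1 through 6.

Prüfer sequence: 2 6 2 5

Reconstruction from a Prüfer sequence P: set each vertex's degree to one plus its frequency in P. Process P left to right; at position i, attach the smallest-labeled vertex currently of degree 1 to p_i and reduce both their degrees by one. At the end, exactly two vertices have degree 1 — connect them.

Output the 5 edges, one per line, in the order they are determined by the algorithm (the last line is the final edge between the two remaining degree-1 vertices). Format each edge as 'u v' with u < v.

Initial degrees: {1:1, 2:3, 3:1, 4:1, 5:2, 6:2}
Step 1: smallest deg-1 vertex = 1, p_1 = 2. Add edge {1,2}. Now deg[1]=0, deg[2]=2.
Step 2: smallest deg-1 vertex = 3, p_2 = 6. Add edge {3,6}. Now deg[3]=0, deg[6]=1.
Step 3: smallest deg-1 vertex = 4, p_3 = 2. Add edge {2,4}. Now deg[4]=0, deg[2]=1.
Step 4: smallest deg-1 vertex = 2, p_4 = 5. Add edge {2,5}. Now deg[2]=0, deg[5]=1.
Final: two remaining deg-1 vertices are 5, 6. Add edge {5,6}.

Answer: 1 2
3 6
2 4
2 5
5 6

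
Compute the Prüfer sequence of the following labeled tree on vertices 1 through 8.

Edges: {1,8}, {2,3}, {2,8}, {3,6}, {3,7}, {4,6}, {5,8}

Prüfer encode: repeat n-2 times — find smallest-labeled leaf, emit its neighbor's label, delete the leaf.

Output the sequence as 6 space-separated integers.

Step 1: leaves = {1,4,5,7}. Remove smallest leaf 1, emit neighbor 8.
Step 2: leaves = {4,5,7}. Remove smallest leaf 4, emit neighbor 6.
Step 3: leaves = {5,6,7}. Remove smallest leaf 5, emit neighbor 8.
Step 4: leaves = {6,7,8}. Remove smallest leaf 6, emit neighbor 3.
Step 5: leaves = {7,8}. Remove smallest leaf 7, emit neighbor 3.
Step 6: leaves = {3,8}. Remove smallest leaf 3, emit neighbor 2.
Done: 2 vertices remain (2, 8). Sequence = [8 6 8 3 3 2]

Answer: 8 6 8 3 3 2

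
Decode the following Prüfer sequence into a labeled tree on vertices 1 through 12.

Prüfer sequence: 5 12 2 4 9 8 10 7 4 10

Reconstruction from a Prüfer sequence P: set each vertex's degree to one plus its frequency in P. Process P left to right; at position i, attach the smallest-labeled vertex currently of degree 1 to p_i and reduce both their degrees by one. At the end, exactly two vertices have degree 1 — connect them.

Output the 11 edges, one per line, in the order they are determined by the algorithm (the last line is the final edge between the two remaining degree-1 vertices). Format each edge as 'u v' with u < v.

Answer: 1 5
3 12
2 5
2 4
6 9
8 9
8 10
7 11
4 7
4 10
10 12

Derivation:
Initial degrees: {1:1, 2:2, 3:1, 4:3, 5:2, 6:1, 7:2, 8:2, 9:2, 10:3, 11:1, 12:2}
Step 1: smallest deg-1 vertex = 1, p_1 = 5. Add edge {1,5}. Now deg[1]=0, deg[5]=1.
Step 2: smallest deg-1 vertex = 3, p_2 = 12. Add edge {3,12}. Now deg[3]=0, deg[12]=1.
Step 3: smallest deg-1 vertex = 5, p_3 = 2. Add edge {2,5}. Now deg[5]=0, deg[2]=1.
Step 4: smallest deg-1 vertex = 2, p_4 = 4. Add edge {2,4}. Now deg[2]=0, deg[4]=2.
Step 5: smallest deg-1 vertex = 6, p_5 = 9. Add edge {6,9}. Now deg[6]=0, deg[9]=1.
Step 6: smallest deg-1 vertex = 9, p_6 = 8. Add edge {8,9}. Now deg[9]=0, deg[8]=1.
Step 7: smallest deg-1 vertex = 8, p_7 = 10. Add edge {8,10}. Now deg[8]=0, deg[10]=2.
Step 8: smallest deg-1 vertex = 11, p_8 = 7. Add edge {7,11}. Now deg[11]=0, deg[7]=1.
Step 9: smallest deg-1 vertex = 7, p_9 = 4. Add edge {4,7}. Now deg[7]=0, deg[4]=1.
Step 10: smallest deg-1 vertex = 4, p_10 = 10. Add edge {4,10}. Now deg[4]=0, deg[10]=1.
Final: two remaining deg-1 vertices are 10, 12. Add edge {10,12}.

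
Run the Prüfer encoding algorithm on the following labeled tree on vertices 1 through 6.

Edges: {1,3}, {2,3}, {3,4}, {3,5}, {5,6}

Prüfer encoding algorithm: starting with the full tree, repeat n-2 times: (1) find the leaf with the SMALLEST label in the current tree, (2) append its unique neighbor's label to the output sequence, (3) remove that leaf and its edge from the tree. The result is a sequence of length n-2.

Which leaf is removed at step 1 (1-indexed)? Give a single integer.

Answer: 1

Derivation:
Step 1: current leaves = {1,2,4,6}. Remove leaf 1 (neighbor: 3).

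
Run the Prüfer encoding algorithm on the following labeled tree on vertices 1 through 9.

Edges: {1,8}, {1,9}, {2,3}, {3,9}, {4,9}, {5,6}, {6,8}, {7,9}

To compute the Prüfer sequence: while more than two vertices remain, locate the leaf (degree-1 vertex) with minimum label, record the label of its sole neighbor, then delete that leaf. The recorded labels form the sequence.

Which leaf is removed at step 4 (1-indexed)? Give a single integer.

Answer: 5

Derivation:
Step 1: current leaves = {2,4,5,7}. Remove leaf 2 (neighbor: 3).
Step 2: current leaves = {3,4,5,7}. Remove leaf 3 (neighbor: 9).
Step 3: current leaves = {4,5,7}. Remove leaf 4 (neighbor: 9).
Step 4: current leaves = {5,7}. Remove leaf 5 (neighbor: 6).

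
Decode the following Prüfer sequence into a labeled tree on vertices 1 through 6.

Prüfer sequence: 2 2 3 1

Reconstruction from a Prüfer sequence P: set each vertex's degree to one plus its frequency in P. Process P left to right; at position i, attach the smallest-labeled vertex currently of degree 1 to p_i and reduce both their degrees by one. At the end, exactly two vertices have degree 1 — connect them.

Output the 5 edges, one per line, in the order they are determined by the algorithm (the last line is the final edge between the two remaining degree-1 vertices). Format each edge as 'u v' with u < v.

Initial degrees: {1:2, 2:3, 3:2, 4:1, 5:1, 6:1}
Step 1: smallest deg-1 vertex = 4, p_1 = 2. Add edge {2,4}. Now deg[4]=0, deg[2]=2.
Step 2: smallest deg-1 vertex = 5, p_2 = 2. Add edge {2,5}. Now deg[5]=0, deg[2]=1.
Step 3: smallest deg-1 vertex = 2, p_3 = 3. Add edge {2,3}. Now deg[2]=0, deg[3]=1.
Step 4: smallest deg-1 vertex = 3, p_4 = 1. Add edge {1,3}. Now deg[3]=0, deg[1]=1.
Final: two remaining deg-1 vertices are 1, 6. Add edge {1,6}.

Answer: 2 4
2 5
2 3
1 3
1 6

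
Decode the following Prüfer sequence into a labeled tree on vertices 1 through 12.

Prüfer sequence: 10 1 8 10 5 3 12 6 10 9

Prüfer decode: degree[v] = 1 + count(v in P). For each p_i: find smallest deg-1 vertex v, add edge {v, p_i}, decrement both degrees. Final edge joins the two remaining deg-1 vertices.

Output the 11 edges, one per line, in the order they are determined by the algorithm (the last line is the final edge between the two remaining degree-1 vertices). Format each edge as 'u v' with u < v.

Initial degrees: {1:2, 2:1, 3:2, 4:1, 5:2, 6:2, 7:1, 8:2, 9:2, 10:4, 11:1, 12:2}
Step 1: smallest deg-1 vertex = 2, p_1 = 10. Add edge {2,10}. Now deg[2]=0, deg[10]=3.
Step 2: smallest deg-1 vertex = 4, p_2 = 1. Add edge {1,4}. Now deg[4]=0, deg[1]=1.
Step 3: smallest deg-1 vertex = 1, p_3 = 8. Add edge {1,8}. Now deg[1]=0, deg[8]=1.
Step 4: smallest deg-1 vertex = 7, p_4 = 10. Add edge {7,10}. Now deg[7]=0, deg[10]=2.
Step 5: smallest deg-1 vertex = 8, p_5 = 5. Add edge {5,8}. Now deg[8]=0, deg[5]=1.
Step 6: smallest deg-1 vertex = 5, p_6 = 3. Add edge {3,5}. Now deg[5]=0, deg[3]=1.
Step 7: smallest deg-1 vertex = 3, p_7 = 12. Add edge {3,12}. Now deg[3]=0, deg[12]=1.
Step 8: smallest deg-1 vertex = 11, p_8 = 6. Add edge {6,11}. Now deg[11]=0, deg[6]=1.
Step 9: smallest deg-1 vertex = 6, p_9 = 10. Add edge {6,10}. Now deg[6]=0, deg[10]=1.
Step 10: smallest deg-1 vertex = 10, p_10 = 9. Add edge {9,10}. Now deg[10]=0, deg[9]=1.
Final: two remaining deg-1 vertices are 9, 12. Add edge {9,12}.

Answer: 2 10
1 4
1 8
7 10
5 8
3 5
3 12
6 11
6 10
9 10
9 12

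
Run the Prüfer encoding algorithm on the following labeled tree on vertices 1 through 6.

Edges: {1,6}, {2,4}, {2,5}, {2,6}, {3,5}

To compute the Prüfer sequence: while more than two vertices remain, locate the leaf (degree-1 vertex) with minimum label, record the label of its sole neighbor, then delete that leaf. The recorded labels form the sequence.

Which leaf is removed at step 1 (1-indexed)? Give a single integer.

Step 1: current leaves = {1,3,4}. Remove leaf 1 (neighbor: 6).

Answer: 1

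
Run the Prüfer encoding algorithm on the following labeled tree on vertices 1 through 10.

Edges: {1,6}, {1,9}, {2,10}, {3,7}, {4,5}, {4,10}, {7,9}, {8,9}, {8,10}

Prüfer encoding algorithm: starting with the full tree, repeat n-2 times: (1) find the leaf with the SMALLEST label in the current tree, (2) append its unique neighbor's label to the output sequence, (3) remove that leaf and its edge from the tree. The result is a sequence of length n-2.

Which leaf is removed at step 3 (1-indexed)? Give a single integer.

Step 1: current leaves = {2,3,5,6}. Remove leaf 2 (neighbor: 10).
Step 2: current leaves = {3,5,6}. Remove leaf 3 (neighbor: 7).
Step 3: current leaves = {5,6,7}. Remove leaf 5 (neighbor: 4).

Answer: 5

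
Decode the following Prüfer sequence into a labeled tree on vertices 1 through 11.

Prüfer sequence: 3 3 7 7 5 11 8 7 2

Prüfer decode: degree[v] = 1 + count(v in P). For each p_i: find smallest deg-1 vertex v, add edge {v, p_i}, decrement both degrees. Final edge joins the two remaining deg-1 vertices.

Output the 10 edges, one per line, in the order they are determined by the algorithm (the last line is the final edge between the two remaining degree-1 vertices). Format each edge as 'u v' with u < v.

Answer: 1 3
3 4
3 7
6 7
5 9
5 11
8 10
7 8
2 7
2 11

Derivation:
Initial degrees: {1:1, 2:2, 3:3, 4:1, 5:2, 6:1, 7:4, 8:2, 9:1, 10:1, 11:2}
Step 1: smallest deg-1 vertex = 1, p_1 = 3. Add edge {1,3}. Now deg[1]=0, deg[3]=2.
Step 2: smallest deg-1 vertex = 4, p_2 = 3. Add edge {3,4}. Now deg[4]=0, deg[3]=1.
Step 3: smallest deg-1 vertex = 3, p_3 = 7. Add edge {3,7}. Now deg[3]=0, deg[7]=3.
Step 4: smallest deg-1 vertex = 6, p_4 = 7. Add edge {6,7}. Now deg[6]=0, deg[7]=2.
Step 5: smallest deg-1 vertex = 9, p_5 = 5. Add edge {5,9}. Now deg[9]=0, deg[5]=1.
Step 6: smallest deg-1 vertex = 5, p_6 = 11. Add edge {5,11}. Now deg[5]=0, deg[11]=1.
Step 7: smallest deg-1 vertex = 10, p_7 = 8. Add edge {8,10}. Now deg[10]=0, deg[8]=1.
Step 8: smallest deg-1 vertex = 8, p_8 = 7. Add edge {7,8}. Now deg[8]=0, deg[7]=1.
Step 9: smallest deg-1 vertex = 7, p_9 = 2. Add edge {2,7}. Now deg[7]=0, deg[2]=1.
Final: two remaining deg-1 vertices are 2, 11. Add edge {2,11}.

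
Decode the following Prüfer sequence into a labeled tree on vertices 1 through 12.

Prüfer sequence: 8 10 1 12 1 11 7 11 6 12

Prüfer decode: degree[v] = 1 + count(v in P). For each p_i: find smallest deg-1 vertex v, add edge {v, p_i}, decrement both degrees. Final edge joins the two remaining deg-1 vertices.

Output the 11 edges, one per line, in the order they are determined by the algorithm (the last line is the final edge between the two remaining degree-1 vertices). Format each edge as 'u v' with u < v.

Initial degrees: {1:3, 2:1, 3:1, 4:1, 5:1, 6:2, 7:2, 8:2, 9:1, 10:2, 11:3, 12:3}
Step 1: smallest deg-1 vertex = 2, p_1 = 8. Add edge {2,8}. Now deg[2]=0, deg[8]=1.
Step 2: smallest deg-1 vertex = 3, p_2 = 10. Add edge {3,10}. Now deg[3]=0, deg[10]=1.
Step 3: smallest deg-1 vertex = 4, p_3 = 1. Add edge {1,4}. Now deg[4]=0, deg[1]=2.
Step 4: smallest deg-1 vertex = 5, p_4 = 12. Add edge {5,12}. Now deg[5]=0, deg[12]=2.
Step 5: smallest deg-1 vertex = 8, p_5 = 1. Add edge {1,8}. Now deg[8]=0, deg[1]=1.
Step 6: smallest deg-1 vertex = 1, p_6 = 11. Add edge {1,11}. Now deg[1]=0, deg[11]=2.
Step 7: smallest deg-1 vertex = 9, p_7 = 7. Add edge {7,9}. Now deg[9]=0, deg[7]=1.
Step 8: smallest deg-1 vertex = 7, p_8 = 11. Add edge {7,11}. Now deg[7]=0, deg[11]=1.
Step 9: smallest deg-1 vertex = 10, p_9 = 6. Add edge {6,10}. Now deg[10]=0, deg[6]=1.
Step 10: smallest deg-1 vertex = 6, p_10 = 12. Add edge {6,12}. Now deg[6]=0, deg[12]=1.
Final: two remaining deg-1 vertices are 11, 12. Add edge {11,12}.

Answer: 2 8
3 10
1 4
5 12
1 8
1 11
7 9
7 11
6 10
6 12
11 12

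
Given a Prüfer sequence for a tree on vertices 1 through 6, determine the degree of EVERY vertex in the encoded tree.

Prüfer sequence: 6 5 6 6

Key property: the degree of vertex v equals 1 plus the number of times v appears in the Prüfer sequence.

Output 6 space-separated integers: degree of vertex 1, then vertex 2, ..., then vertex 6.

p_1 = 6: count[6] becomes 1
p_2 = 5: count[5] becomes 1
p_3 = 6: count[6] becomes 2
p_4 = 6: count[6] becomes 3
Degrees (1 + count): deg[1]=1+0=1, deg[2]=1+0=1, deg[3]=1+0=1, deg[4]=1+0=1, deg[5]=1+1=2, deg[6]=1+3=4

Answer: 1 1 1 1 2 4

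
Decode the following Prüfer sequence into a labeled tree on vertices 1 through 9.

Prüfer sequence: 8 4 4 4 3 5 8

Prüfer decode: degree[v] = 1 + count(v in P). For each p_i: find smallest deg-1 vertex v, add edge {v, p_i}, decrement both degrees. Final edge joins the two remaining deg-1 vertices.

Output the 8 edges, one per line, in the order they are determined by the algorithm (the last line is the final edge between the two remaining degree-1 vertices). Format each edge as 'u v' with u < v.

Initial degrees: {1:1, 2:1, 3:2, 4:4, 5:2, 6:1, 7:1, 8:3, 9:1}
Step 1: smallest deg-1 vertex = 1, p_1 = 8. Add edge {1,8}. Now deg[1]=0, deg[8]=2.
Step 2: smallest deg-1 vertex = 2, p_2 = 4. Add edge {2,4}. Now deg[2]=0, deg[4]=3.
Step 3: smallest deg-1 vertex = 6, p_3 = 4. Add edge {4,6}. Now deg[6]=0, deg[4]=2.
Step 4: smallest deg-1 vertex = 7, p_4 = 4. Add edge {4,7}. Now deg[7]=0, deg[4]=1.
Step 5: smallest deg-1 vertex = 4, p_5 = 3. Add edge {3,4}. Now deg[4]=0, deg[3]=1.
Step 6: smallest deg-1 vertex = 3, p_6 = 5. Add edge {3,5}. Now deg[3]=0, deg[5]=1.
Step 7: smallest deg-1 vertex = 5, p_7 = 8. Add edge {5,8}. Now deg[5]=0, deg[8]=1.
Final: two remaining deg-1 vertices are 8, 9. Add edge {8,9}.

Answer: 1 8
2 4
4 6
4 7
3 4
3 5
5 8
8 9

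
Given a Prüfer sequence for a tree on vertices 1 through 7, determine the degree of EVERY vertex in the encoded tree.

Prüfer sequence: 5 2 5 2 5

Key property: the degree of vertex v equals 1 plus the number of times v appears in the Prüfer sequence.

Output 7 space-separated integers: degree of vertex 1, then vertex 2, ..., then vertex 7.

p_1 = 5: count[5] becomes 1
p_2 = 2: count[2] becomes 1
p_3 = 5: count[5] becomes 2
p_4 = 2: count[2] becomes 2
p_5 = 5: count[5] becomes 3
Degrees (1 + count): deg[1]=1+0=1, deg[2]=1+2=3, deg[3]=1+0=1, deg[4]=1+0=1, deg[5]=1+3=4, deg[6]=1+0=1, deg[7]=1+0=1

Answer: 1 3 1 1 4 1 1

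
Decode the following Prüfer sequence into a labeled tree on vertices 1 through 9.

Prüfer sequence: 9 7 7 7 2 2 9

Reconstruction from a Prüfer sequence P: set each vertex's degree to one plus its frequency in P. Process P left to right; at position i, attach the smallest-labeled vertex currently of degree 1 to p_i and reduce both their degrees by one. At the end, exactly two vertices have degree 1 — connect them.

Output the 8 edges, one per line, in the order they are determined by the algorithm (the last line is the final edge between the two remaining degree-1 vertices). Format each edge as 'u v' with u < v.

Answer: 1 9
3 7
4 7
5 7
2 6
2 7
2 9
8 9

Derivation:
Initial degrees: {1:1, 2:3, 3:1, 4:1, 5:1, 6:1, 7:4, 8:1, 9:3}
Step 1: smallest deg-1 vertex = 1, p_1 = 9. Add edge {1,9}. Now deg[1]=0, deg[9]=2.
Step 2: smallest deg-1 vertex = 3, p_2 = 7. Add edge {3,7}. Now deg[3]=0, deg[7]=3.
Step 3: smallest deg-1 vertex = 4, p_3 = 7. Add edge {4,7}. Now deg[4]=0, deg[7]=2.
Step 4: smallest deg-1 vertex = 5, p_4 = 7. Add edge {5,7}. Now deg[5]=0, deg[7]=1.
Step 5: smallest deg-1 vertex = 6, p_5 = 2. Add edge {2,6}. Now deg[6]=0, deg[2]=2.
Step 6: smallest deg-1 vertex = 7, p_6 = 2. Add edge {2,7}. Now deg[7]=0, deg[2]=1.
Step 7: smallest deg-1 vertex = 2, p_7 = 9. Add edge {2,9}. Now deg[2]=0, deg[9]=1.
Final: two remaining deg-1 vertices are 8, 9. Add edge {8,9}.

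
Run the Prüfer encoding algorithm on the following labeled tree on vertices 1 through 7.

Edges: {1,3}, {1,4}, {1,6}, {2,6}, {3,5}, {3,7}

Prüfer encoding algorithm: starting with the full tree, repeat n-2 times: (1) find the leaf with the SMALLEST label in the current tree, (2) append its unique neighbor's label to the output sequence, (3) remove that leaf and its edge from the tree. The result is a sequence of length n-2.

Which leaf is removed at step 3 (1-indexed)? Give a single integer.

Answer: 5

Derivation:
Step 1: current leaves = {2,4,5,7}. Remove leaf 2 (neighbor: 6).
Step 2: current leaves = {4,5,6,7}. Remove leaf 4 (neighbor: 1).
Step 3: current leaves = {5,6,7}. Remove leaf 5 (neighbor: 3).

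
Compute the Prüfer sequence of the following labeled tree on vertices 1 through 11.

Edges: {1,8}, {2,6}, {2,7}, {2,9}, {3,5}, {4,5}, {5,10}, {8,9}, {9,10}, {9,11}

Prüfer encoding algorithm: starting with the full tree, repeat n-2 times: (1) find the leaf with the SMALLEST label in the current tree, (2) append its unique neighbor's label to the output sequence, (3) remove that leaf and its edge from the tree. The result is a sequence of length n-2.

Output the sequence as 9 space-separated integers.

Answer: 8 5 5 10 2 2 9 9 9

Derivation:
Step 1: leaves = {1,3,4,6,7,11}. Remove smallest leaf 1, emit neighbor 8.
Step 2: leaves = {3,4,6,7,8,11}. Remove smallest leaf 3, emit neighbor 5.
Step 3: leaves = {4,6,7,8,11}. Remove smallest leaf 4, emit neighbor 5.
Step 4: leaves = {5,6,7,8,11}. Remove smallest leaf 5, emit neighbor 10.
Step 5: leaves = {6,7,8,10,11}. Remove smallest leaf 6, emit neighbor 2.
Step 6: leaves = {7,8,10,11}. Remove smallest leaf 7, emit neighbor 2.
Step 7: leaves = {2,8,10,11}. Remove smallest leaf 2, emit neighbor 9.
Step 8: leaves = {8,10,11}. Remove smallest leaf 8, emit neighbor 9.
Step 9: leaves = {10,11}. Remove smallest leaf 10, emit neighbor 9.
Done: 2 vertices remain (9, 11). Sequence = [8 5 5 10 2 2 9 9 9]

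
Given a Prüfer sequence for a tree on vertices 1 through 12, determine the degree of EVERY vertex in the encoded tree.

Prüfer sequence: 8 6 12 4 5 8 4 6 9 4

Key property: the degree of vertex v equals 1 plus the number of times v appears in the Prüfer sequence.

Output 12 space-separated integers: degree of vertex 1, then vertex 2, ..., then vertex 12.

p_1 = 8: count[8] becomes 1
p_2 = 6: count[6] becomes 1
p_3 = 12: count[12] becomes 1
p_4 = 4: count[4] becomes 1
p_5 = 5: count[5] becomes 1
p_6 = 8: count[8] becomes 2
p_7 = 4: count[4] becomes 2
p_8 = 6: count[6] becomes 2
p_9 = 9: count[9] becomes 1
p_10 = 4: count[4] becomes 3
Degrees (1 + count): deg[1]=1+0=1, deg[2]=1+0=1, deg[3]=1+0=1, deg[4]=1+3=4, deg[5]=1+1=2, deg[6]=1+2=3, deg[7]=1+0=1, deg[8]=1+2=3, deg[9]=1+1=2, deg[10]=1+0=1, deg[11]=1+0=1, deg[12]=1+1=2

Answer: 1 1 1 4 2 3 1 3 2 1 1 2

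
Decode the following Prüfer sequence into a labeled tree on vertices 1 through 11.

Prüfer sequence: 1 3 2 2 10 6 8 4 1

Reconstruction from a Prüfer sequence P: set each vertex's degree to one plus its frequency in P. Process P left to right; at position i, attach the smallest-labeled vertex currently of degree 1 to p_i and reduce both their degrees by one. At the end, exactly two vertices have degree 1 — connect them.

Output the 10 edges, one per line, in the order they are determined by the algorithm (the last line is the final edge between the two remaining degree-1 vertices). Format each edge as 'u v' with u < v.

Answer: 1 5
3 7
2 3
2 9
2 10
6 10
6 8
4 8
1 4
1 11

Derivation:
Initial degrees: {1:3, 2:3, 3:2, 4:2, 5:1, 6:2, 7:1, 8:2, 9:1, 10:2, 11:1}
Step 1: smallest deg-1 vertex = 5, p_1 = 1. Add edge {1,5}. Now deg[5]=0, deg[1]=2.
Step 2: smallest deg-1 vertex = 7, p_2 = 3. Add edge {3,7}. Now deg[7]=0, deg[3]=1.
Step 3: smallest deg-1 vertex = 3, p_3 = 2. Add edge {2,3}. Now deg[3]=0, deg[2]=2.
Step 4: smallest deg-1 vertex = 9, p_4 = 2. Add edge {2,9}. Now deg[9]=0, deg[2]=1.
Step 5: smallest deg-1 vertex = 2, p_5 = 10. Add edge {2,10}. Now deg[2]=0, deg[10]=1.
Step 6: smallest deg-1 vertex = 10, p_6 = 6. Add edge {6,10}. Now deg[10]=0, deg[6]=1.
Step 7: smallest deg-1 vertex = 6, p_7 = 8. Add edge {6,8}. Now deg[6]=0, deg[8]=1.
Step 8: smallest deg-1 vertex = 8, p_8 = 4. Add edge {4,8}. Now deg[8]=0, deg[4]=1.
Step 9: smallest deg-1 vertex = 4, p_9 = 1. Add edge {1,4}. Now deg[4]=0, deg[1]=1.
Final: two remaining deg-1 vertices are 1, 11. Add edge {1,11}.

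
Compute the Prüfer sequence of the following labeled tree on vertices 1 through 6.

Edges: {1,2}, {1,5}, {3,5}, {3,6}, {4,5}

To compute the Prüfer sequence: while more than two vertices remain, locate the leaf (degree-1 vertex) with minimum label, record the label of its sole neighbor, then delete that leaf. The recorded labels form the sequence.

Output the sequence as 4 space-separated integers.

Answer: 1 5 5 3

Derivation:
Step 1: leaves = {2,4,6}. Remove smallest leaf 2, emit neighbor 1.
Step 2: leaves = {1,4,6}. Remove smallest leaf 1, emit neighbor 5.
Step 3: leaves = {4,6}. Remove smallest leaf 4, emit neighbor 5.
Step 4: leaves = {5,6}. Remove smallest leaf 5, emit neighbor 3.
Done: 2 vertices remain (3, 6). Sequence = [1 5 5 3]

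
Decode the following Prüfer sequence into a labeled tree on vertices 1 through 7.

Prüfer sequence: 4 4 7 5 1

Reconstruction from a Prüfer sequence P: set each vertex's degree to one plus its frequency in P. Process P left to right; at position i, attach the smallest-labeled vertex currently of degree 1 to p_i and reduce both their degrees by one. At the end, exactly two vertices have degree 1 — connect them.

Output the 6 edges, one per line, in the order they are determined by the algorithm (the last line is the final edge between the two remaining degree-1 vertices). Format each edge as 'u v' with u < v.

Answer: 2 4
3 4
4 7
5 6
1 5
1 7

Derivation:
Initial degrees: {1:2, 2:1, 3:1, 4:3, 5:2, 6:1, 7:2}
Step 1: smallest deg-1 vertex = 2, p_1 = 4. Add edge {2,4}. Now deg[2]=0, deg[4]=2.
Step 2: smallest deg-1 vertex = 3, p_2 = 4. Add edge {3,4}. Now deg[3]=0, deg[4]=1.
Step 3: smallest deg-1 vertex = 4, p_3 = 7. Add edge {4,7}. Now deg[4]=0, deg[7]=1.
Step 4: smallest deg-1 vertex = 6, p_4 = 5. Add edge {5,6}. Now deg[6]=0, deg[5]=1.
Step 5: smallest deg-1 vertex = 5, p_5 = 1. Add edge {1,5}. Now deg[5]=0, deg[1]=1.
Final: two remaining deg-1 vertices are 1, 7. Add edge {1,7}.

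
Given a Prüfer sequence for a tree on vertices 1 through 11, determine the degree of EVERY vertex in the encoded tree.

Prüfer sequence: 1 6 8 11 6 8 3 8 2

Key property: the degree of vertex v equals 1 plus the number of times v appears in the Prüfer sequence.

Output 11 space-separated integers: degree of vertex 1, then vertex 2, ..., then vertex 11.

Answer: 2 2 2 1 1 3 1 4 1 1 2

Derivation:
p_1 = 1: count[1] becomes 1
p_2 = 6: count[6] becomes 1
p_3 = 8: count[8] becomes 1
p_4 = 11: count[11] becomes 1
p_5 = 6: count[6] becomes 2
p_6 = 8: count[8] becomes 2
p_7 = 3: count[3] becomes 1
p_8 = 8: count[8] becomes 3
p_9 = 2: count[2] becomes 1
Degrees (1 + count): deg[1]=1+1=2, deg[2]=1+1=2, deg[3]=1+1=2, deg[4]=1+0=1, deg[5]=1+0=1, deg[6]=1+2=3, deg[7]=1+0=1, deg[8]=1+3=4, deg[9]=1+0=1, deg[10]=1+0=1, deg[11]=1+1=2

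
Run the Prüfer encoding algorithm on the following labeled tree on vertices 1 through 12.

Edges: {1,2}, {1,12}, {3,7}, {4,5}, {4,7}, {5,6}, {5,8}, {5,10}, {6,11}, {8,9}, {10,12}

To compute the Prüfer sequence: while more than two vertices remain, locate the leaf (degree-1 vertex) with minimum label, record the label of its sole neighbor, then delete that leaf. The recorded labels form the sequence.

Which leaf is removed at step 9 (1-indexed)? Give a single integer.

Step 1: current leaves = {2,3,9,11}. Remove leaf 2 (neighbor: 1).
Step 2: current leaves = {1,3,9,11}. Remove leaf 1 (neighbor: 12).
Step 3: current leaves = {3,9,11,12}. Remove leaf 3 (neighbor: 7).
Step 4: current leaves = {7,9,11,12}. Remove leaf 7 (neighbor: 4).
Step 5: current leaves = {4,9,11,12}. Remove leaf 4 (neighbor: 5).
Step 6: current leaves = {9,11,12}. Remove leaf 9 (neighbor: 8).
Step 7: current leaves = {8,11,12}. Remove leaf 8 (neighbor: 5).
Step 8: current leaves = {11,12}. Remove leaf 11 (neighbor: 6).
Step 9: current leaves = {6,12}. Remove leaf 6 (neighbor: 5).

Answer: 6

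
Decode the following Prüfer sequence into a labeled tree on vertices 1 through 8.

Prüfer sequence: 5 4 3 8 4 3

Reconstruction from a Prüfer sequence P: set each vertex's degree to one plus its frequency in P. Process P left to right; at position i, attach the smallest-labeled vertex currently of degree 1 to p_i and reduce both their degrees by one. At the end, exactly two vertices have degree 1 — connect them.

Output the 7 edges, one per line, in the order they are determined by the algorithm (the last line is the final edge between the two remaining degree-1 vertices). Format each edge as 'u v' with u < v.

Answer: 1 5
2 4
3 5
6 8
4 7
3 4
3 8

Derivation:
Initial degrees: {1:1, 2:1, 3:3, 4:3, 5:2, 6:1, 7:1, 8:2}
Step 1: smallest deg-1 vertex = 1, p_1 = 5. Add edge {1,5}. Now deg[1]=0, deg[5]=1.
Step 2: smallest deg-1 vertex = 2, p_2 = 4. Add edge {2,4}. Now deg[2]=0, deg[4]=2.
Step 3: smallest deg-1 vertex = 5, p_3 = 3. Add edge {3,5}. Now deg[5]=0, deg[3]=2.
Step 4: smallest deg-1 vertex = 6, p_4 = 8. Add edge {6,8}. Now deg[6]=0, deg[8]=1.
Step 5: smallest deg-1 vertex = 7, p_5 = 4. Add edge {4,7}. Now deg[7]=0, deg[4]=1.
Step 6: smallest deg-1 vertex = 4, p_6 = 3. Add edge {3,4}. Now deg[4]=0, deg[3]=1.
Final: two remaining deg-1 vertices are 3, 8. Add edge {3,8}.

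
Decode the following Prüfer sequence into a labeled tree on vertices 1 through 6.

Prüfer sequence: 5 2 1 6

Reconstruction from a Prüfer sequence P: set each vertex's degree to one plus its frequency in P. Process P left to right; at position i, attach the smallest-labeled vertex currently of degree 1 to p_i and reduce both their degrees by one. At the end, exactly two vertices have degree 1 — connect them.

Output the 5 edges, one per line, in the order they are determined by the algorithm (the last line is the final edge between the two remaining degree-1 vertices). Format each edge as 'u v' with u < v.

Initial degrees: {1:2, 2:2, 3:1, 4:1, 5:2, 6:2}
Step 1: smallest deg-1 vertex = 3, p_1 = 5. Add edge {3,5}. Now deg[3]=0, deg[5]=1.
Step 2: smallest deg-1 vertex = 4, p_2 = 2. Add edge {2,4}. Now deg[4]=0, deg[2]=1.
Step 3: smallest deg-1 vertex = 2, p_3 = 1. Add edge {1,2}. Now deg[2]=0, deg[1]=1.
Step 4: smallest deg-1 vertex = 1, p_4 = 6. Add edge {1,6}. Now deg[1]=0, deg[6]=1.
Final: two remaining deg-1 vertices are 5, 6. Add edge {5,6}.

Answer: 3 5
2 4
1 2
1 6
5 6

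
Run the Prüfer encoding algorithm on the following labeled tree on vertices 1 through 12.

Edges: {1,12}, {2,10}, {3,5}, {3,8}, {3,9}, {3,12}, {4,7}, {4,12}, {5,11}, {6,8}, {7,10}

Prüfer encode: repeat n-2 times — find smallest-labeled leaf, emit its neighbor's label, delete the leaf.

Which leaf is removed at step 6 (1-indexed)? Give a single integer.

Answer: 10

Derivation:
Step 1: current leaves = {1,2,6,9,11}. Remove leaf 1 (neighbor: 12).
Step 2: current leaves = {2,6,9,11}. Remove leaf 2 (neighbor: 10).
Step 3: current leaves = {6,9,10,11}. Remove leaf 6 (neighbor: 8).
Step 4: current leaves = {8,9,10,11}. Remove leaf 8 (neighbor: 3).
Step 5: current leaves = {9,10,11}. Remove leaf 9 (neighbor: 3).
Step 6: current leaves = {10,11}. Remove leaf 10 (neighbor: 7).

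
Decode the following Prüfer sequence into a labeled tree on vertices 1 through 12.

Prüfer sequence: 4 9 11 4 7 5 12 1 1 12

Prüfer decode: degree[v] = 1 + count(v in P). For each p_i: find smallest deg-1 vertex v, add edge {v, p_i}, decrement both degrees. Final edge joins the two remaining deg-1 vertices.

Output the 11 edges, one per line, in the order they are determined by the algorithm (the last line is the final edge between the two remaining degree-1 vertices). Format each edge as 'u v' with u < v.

Initial degrees: {1:3, 2:1, 3:1, 4:3, 5:2, 6:1, 7:2, 8:1, 9:2, 10:1, 11:2, 12:3}
Step 1: smallest deg-1 vertex = 2, p_1 = 4. Add edge {2,4}. Now deg[2]=0, deg[4]=2.
Step 2: smallest deg-1 vertex = 3, p_2 = 9. Add edge {3,9}. Now deg[3]=0, deg[9]=1.
Step 3: smallest deg-1 vertex = 6, p_3 = 11. Add edge {6,11}. Now deg[6]=0, deg[11]=1.
Step 4: smallest deg-1 vertex = 8, p_4 = 4. Add edge {4,8}. Now deg[8]=0, deg[4]=1.
Step 5: smallest deg-1 vertex = 4, p_5 = 7. Add edge {4,7}. Now deg[4]=0, deg[7]=1.
Step 6: smallest deg-1 vertex = 7, p_6 = 5. Add edge {5,7}. Now deg[7]=0, deg[5]=1.
Step 7: smallest deg-1 vertex = 5, p_7 = 12. Add edge {5,12}. Now deg[5]=0, deg[12]=2.
Step 8: smallest deg-1 vertex = 9, p_8 = 1. Add edge {1,9}. Now deg[9]=0, deg[1]=2.
Step 9: smallest deg-1 vertex = 10, p_9 = 1. Add edge {1,10}. Now deg[10]=0, deg[1]=1.
Step 10: smallest deg-1 vertex = 1, p_10 = 12. Add edge {1,12}. Now deg[1]=0, deg[12]=1.
Final: two remaining deg-1 vertices are 11, 12. Add edge {11,12}.

Answer: 2 4
3 9
6 11
4 8
4 7
5 7
5 12
1 9
1 10
1 12
11 12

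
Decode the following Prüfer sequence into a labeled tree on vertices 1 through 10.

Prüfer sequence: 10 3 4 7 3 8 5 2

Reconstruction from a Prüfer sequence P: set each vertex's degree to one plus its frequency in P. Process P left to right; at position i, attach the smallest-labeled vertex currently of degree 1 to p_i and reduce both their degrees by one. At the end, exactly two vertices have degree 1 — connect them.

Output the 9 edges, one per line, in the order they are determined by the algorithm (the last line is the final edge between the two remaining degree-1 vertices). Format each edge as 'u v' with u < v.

Initial degrees: {1:1, 2:2, 3:3, 4:2, 5:2, 6:1, 7:2, 8:2, 9:1, 10:2}
Step 1: smallest deg-1 vertex = 1, p_1 = 10. Add edge {1,10}. Now deg[1]=0, deg[10]=1.
Step 2: smallest deg-1 vertex = 6, p_2 = 3. Add edge {3,6}. Now deg[6]=0, deg[3]=2.
Step 3: smallest deg-1 vertex = 9, p_3 = 4. Add edge {4,9}. Now deg[9]=0, deg[4]=1.
Step 4: smallest deg-1 vertex = 4, p_4 = 7. Add edge {4,7}. Now deg[4]=0, deg[7]=1.
Step 5: smallest deg-1 vertex = 7, p_5 = 3. Add edge {3,7}. Now deg[7]=0, deg[3]=1.
Step 6: smallest deg-1 vertex = 3, p_6 = 8. Add edge {3,8}. Now deg[3]=0, deg[8]=1.
Step 7: smallest deg-1 vertex = 8, p_7 = 5. Add edge {5,8}. Now deg[8]=0, deg[5]=1.
Step 8: smallest deg-1 vertex = 5, p_8 = 2. Add edge {2,5}. Now deg[5]=0, deg[2]=1.
Final: two remaining deg-1 vertices are 2, 10. Add edge {2,10}.

Answer: 1 10
3 6
4 9
4 7
3 7
3 8
5 8
2 5
2 10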